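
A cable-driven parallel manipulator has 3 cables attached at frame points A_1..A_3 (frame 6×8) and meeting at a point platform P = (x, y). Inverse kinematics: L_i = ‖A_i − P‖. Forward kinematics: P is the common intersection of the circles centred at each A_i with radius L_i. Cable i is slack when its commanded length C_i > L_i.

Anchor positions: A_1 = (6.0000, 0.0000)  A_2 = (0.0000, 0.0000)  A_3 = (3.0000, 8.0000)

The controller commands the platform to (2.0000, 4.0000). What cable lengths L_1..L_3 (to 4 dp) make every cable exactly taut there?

L_1: Δ = A_1−P = (4.0000, -4.0000) → ‖Δ‖ = √32.0000 = 5.6569
L_2: Δ = A_2−P = (-2.0000, -4.0000) → ‖Δ‖ = √20.0000 = 4.4721
L_3: Δ = A_3−P = (1.0000, 4.0000) → ‖Δ‖ = √17.0000 = 4.1231

(5.6569, 4.4721, 4.1231)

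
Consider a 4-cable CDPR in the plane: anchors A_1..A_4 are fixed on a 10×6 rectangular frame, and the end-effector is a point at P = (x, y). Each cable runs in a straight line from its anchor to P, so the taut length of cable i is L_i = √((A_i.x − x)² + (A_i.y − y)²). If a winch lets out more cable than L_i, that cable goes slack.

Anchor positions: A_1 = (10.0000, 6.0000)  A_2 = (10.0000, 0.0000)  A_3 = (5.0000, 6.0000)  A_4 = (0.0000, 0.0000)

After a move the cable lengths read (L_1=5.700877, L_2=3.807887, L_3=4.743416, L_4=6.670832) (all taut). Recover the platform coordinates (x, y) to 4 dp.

circle eqns → linear via eq_j − eq_1; set q_j = A_j·A_j − L_j²
q_1 = 100.0000+36.0000−32.5000 = 103.5000
0.0000·x + 12.0000·y = q_1−q_2 = 18.0000
10.0000·x + 0.0000·y = q_1−q_3 = 65.0000
20.0000·x + 12.0000·y = q_1−q_4 = 148.0000
solve first two rows → x=6.5000, y=1.5000
check cable 4: ‖A_4−P‖² = 44.5000 ≈ L_4² = 44.5000 ✓

(6.5000, 1.5000)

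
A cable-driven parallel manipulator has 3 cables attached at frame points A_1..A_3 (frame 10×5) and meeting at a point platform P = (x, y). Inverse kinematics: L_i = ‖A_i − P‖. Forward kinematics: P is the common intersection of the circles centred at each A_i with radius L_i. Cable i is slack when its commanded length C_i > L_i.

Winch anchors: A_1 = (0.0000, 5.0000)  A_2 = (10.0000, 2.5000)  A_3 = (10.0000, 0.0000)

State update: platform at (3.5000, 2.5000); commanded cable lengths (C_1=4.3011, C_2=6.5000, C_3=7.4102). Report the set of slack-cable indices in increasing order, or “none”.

cable 1: √((-3.5000)²+(2.5000)²)=4.3012, C_1=4.3011: taut
cable 2: √((6.5000)²+(0.0000)²)=6.5000, C_2=6.5000: taut
cable 3: √((6.5000)²+(-2.5000)²)=6.9642, C_3=7.4102: slack

3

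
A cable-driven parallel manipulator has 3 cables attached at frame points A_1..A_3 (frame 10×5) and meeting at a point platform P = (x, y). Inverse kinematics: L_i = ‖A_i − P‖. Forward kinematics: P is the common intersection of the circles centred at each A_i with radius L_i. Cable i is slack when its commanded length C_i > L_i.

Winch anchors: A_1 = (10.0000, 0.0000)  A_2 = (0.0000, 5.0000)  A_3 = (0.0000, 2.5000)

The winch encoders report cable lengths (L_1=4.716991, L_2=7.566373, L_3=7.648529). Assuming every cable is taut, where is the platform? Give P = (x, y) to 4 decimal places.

(7.5000, 4.0000)

expand ‖A_i−P‖²=L_i² and subtract eq 1 (q_i ≔ ‖A_i‖²−L_i²)
q_1 = 100.0000+0.0000−22.2500 = 77.7500
eq1−eq2 → [20.0000  -10.0000]·P = 110.0000
eq1−eq3 → [20.0000  -5.0000]·P = 130.0000
2×2 solve → P = (7.5000, 4.0000)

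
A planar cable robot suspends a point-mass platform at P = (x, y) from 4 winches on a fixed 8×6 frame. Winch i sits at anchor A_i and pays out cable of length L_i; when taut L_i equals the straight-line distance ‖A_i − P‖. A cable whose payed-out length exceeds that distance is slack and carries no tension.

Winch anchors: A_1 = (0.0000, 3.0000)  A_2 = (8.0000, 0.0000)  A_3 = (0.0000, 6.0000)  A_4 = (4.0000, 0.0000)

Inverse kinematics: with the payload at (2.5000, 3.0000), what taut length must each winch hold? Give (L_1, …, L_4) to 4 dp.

L_1 = √((0.0000−2.5000)² + (3.0000−3.0000)²) = 2.5000
L_2 = √((8.0000−2.5000)² + (0.0000−3.0000)²) = 6.2650
L_3 = √((0.0000−2.5000)² + (6.0000−3.0000)²) = 3.9051
L_4 = √((4.0000−2.5000)² + (0.0000−3.0000)²) = 3.3541

(2.5000, 6.2650, 3.9051, 3.3541)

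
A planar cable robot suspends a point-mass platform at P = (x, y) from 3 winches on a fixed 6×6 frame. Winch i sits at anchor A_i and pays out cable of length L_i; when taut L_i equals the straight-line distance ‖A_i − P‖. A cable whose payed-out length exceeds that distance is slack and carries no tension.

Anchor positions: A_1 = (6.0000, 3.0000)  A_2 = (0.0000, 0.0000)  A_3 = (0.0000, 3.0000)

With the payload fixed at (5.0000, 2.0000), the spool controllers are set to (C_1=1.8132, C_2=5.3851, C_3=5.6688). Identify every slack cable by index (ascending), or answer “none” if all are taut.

i=1: geometric 1.4142 vs commanded 1.8132 ⇒ slack
i=2: geometric 5.3852 vs commanded 5.3851 ⇒ taut
i=3: geometric 5.0990 vs commanded 5.6688 ⇒ slack

1, 3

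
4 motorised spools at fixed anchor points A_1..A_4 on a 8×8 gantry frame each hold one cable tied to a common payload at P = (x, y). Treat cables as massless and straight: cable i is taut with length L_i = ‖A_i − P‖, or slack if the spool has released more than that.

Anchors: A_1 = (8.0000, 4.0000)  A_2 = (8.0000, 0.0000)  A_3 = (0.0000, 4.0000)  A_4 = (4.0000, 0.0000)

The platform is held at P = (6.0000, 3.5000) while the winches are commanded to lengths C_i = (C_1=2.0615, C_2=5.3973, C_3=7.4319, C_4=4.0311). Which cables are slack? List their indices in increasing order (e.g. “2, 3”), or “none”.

2, 3

i=1: geometric 2.0616 vs commanded 2.0615 ⇒ taut
i=2: geometric 4.0311 vs commanded 5.3973 ⇒ slack
i=3: geometric 6.0208 vs commanded 7.4319 ⇒ slack
i=4: geometric 4.0311 vs commanded 4.0311 ⇒ taut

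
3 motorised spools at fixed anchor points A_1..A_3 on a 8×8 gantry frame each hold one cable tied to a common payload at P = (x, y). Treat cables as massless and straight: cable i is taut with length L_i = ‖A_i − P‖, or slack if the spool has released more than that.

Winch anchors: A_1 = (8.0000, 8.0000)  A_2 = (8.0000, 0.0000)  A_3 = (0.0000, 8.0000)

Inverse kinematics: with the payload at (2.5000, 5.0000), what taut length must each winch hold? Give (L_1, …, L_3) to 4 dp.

(6.2650, 7.4330, 3.9051)

L_1: Δ = A_1−P = (5.5000, 3.0000) → ‖Δ‖ = √39.2500 = 6.2650
L_2: Δ = A_2−P = (5.5000, -5.0000) → ‖Δ‖ = √55.2500 = 7.4330
L_3: Δ = A_3−P = (-2.5000, 3.0000) → ‖Δ‖ = √15.2500 = 3.9051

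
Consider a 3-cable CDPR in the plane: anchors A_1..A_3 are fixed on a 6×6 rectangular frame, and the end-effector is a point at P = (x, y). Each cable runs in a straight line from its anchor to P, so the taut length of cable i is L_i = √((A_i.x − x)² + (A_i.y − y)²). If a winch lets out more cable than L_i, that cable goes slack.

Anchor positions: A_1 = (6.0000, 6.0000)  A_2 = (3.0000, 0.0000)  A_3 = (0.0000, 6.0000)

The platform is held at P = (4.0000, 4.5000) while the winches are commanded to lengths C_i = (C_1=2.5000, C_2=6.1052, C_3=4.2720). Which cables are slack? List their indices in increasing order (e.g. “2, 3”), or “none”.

cable 1: L_1 = ‖A_1−P‖ = 2.5000;  C_1 = 2.5000 → taut
cable 2: L_2 = ‖A_2−P‖ = 4.6098;  C_2 = 6.1052 → slack
cable 3: L_3 = ‖A_3−P‖ = 4.2720;  C_3 = 4.2720 → taut

2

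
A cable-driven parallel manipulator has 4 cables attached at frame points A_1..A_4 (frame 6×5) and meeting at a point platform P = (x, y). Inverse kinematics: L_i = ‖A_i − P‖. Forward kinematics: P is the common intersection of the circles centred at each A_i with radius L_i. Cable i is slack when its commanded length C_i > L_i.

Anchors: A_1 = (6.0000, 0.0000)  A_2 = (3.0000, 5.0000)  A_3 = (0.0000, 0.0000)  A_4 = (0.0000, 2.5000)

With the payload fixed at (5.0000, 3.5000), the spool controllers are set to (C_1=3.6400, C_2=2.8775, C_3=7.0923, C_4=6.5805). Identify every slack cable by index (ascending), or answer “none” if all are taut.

2, 3, 4

i=1: geometric 3.6401 vs commanded 3.6400 ⇒ taut
i=2: geometric 2.5000 vs commanded 2.8775 ⇒ slack
i=3: geometric 6.1033 vs commanded 7.0923 ⇒ slack
i=4: geometric 5.0990 vs commanded 6.5805 ⇒ slack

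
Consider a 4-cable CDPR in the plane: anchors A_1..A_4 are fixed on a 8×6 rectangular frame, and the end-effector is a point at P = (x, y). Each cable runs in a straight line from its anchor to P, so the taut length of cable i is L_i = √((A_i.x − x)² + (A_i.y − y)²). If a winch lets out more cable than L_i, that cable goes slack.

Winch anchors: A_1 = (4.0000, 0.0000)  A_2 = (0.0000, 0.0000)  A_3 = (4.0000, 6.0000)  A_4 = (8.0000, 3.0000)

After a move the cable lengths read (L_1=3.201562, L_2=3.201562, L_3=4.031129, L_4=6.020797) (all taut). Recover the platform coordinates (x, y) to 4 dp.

each cable: (A_i−P)·(A_i−P) = L_i²; let k_i = ‖A_i‖²−L_i²
k_1 = 16.0000+0.0000−10.2500 = 5.7500
row 1: 8.0000x + 0.0000y = 16.0000  (k_2=-10.2500)
row 2: 0.0000x − 12.0000y = -30.0000  (k_3=35.7500)
row 3: -8.0000x − 6.0000y = -31.0000  (k_4=36.7500)
Cramer on rows 1–2 → x = 2.0000, y = 2.5000
check cable 4: ‖A_4−P‖² = 36.2500 ≈ L_4² = 36.2500 ✓

(2.0000, 2.5000)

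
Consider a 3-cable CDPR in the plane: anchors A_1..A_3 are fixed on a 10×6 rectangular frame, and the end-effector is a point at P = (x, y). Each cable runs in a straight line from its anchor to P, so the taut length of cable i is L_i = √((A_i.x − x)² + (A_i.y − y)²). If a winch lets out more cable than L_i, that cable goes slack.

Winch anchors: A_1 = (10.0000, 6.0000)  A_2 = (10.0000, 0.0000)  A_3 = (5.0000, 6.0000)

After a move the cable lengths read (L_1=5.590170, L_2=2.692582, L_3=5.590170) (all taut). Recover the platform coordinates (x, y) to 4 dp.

circle eqns → linear via eq_j − eq_1; set c_j = A_j·A_j − L_j²
c_1 = 100.0000+36.0000−31.2500 = 104.7500
0.0000·x + 12.0000·y = c_1−c_2 = 12.0000
10.0000·x + 0.0000·y = c_1−c_3 = 75.0000
solve first two rows → x=7.5000, y=1.0000

(7.5000, 1.0000)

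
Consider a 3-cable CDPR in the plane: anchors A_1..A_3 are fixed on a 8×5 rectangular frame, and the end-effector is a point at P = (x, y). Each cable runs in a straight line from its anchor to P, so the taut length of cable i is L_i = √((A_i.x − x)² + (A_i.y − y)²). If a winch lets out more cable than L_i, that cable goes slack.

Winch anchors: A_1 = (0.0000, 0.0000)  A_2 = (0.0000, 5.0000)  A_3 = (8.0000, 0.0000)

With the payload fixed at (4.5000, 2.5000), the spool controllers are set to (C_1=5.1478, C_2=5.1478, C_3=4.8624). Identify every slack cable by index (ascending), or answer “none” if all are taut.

cable 1: √((-4.5000)²+(-2.5000)²)=5.1478, C_1=5.1478: taut
cable 2: √((-4.5000)²+(2.5000)²)=5.1478, C_2=5.1478: taut
cable 3: √((3.5000)²+(-2.5000)²)=4.3012, C_3=4.8624: slack

3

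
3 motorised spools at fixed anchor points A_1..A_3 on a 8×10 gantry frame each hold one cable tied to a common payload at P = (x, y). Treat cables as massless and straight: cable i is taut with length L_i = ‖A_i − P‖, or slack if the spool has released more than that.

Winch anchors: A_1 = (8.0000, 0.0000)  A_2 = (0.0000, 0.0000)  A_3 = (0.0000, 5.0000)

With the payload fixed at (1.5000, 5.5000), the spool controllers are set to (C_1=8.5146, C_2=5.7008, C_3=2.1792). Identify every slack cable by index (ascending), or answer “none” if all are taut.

3

i=1: geometric 8.5147 vs commanded 8.5146 ⇒ taut
i=2: geometric 5.7009 vs commanded 5.7008 ⇒ taut
i=3: geometric 1.5811 vs commanded 2.1792 ⇒ slack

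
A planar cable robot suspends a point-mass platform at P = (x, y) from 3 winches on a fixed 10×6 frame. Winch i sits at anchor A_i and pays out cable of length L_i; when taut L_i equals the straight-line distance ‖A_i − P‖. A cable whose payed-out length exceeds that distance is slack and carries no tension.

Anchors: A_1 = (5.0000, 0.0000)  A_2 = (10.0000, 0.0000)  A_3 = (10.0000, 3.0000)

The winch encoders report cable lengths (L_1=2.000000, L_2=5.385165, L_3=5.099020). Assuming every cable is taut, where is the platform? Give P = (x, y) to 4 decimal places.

(5.0000, 2.0000)

each cable: (A_i−P)·(A_i−P) = L_i²; let k_i = ‖A_i‖²−L_i²
k_1 = 25.0000+0.0000−4.0000 = 21.0000
row 1: -10.0000x + 0.0000y = -50.0000  (k_2=71.0000)
row 2: -10.0000x − 6.0000y = -62.0000  (k_3=83.0000)
Cramer on rows 1–2 → x = 5.0000, y = 2.0000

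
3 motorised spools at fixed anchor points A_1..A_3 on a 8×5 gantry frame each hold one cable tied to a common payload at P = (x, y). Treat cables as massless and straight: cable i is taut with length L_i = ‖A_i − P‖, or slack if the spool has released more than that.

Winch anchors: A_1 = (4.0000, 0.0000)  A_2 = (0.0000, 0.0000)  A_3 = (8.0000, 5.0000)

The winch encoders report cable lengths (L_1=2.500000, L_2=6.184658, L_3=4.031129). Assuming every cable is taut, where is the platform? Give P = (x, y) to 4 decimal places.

each cable: (A_i−P)·(A_i−P) = L_i²; let k_i = ‖A_i‖²−L_i²
k_1 = 16.0000+0.0000−6.2500 = 9.7500
row 1: 8.0000x + 0.0000y = 48.0000  (k_2=-38.2500)
row 2: -8.0000x − 10.0000y = -63.0000  (k_3=72.7500)
Cramer on rows 1–2 → x = 6.0000, y = 1.5000

(6.0000, 1.5000)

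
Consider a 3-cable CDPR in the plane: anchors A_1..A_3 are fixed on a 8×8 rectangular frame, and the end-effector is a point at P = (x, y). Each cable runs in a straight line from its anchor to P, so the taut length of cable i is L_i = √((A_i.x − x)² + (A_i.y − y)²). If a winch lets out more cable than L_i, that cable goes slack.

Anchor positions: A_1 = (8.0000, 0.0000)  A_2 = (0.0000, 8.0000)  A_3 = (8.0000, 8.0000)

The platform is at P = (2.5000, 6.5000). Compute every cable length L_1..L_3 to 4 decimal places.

L_1 = √((8.0000−2.5000)² + (0.0000−6.5000)²) = 8.5147
L_2 = √((0.0000−2.5000)² + (8.0000−6.5000)²) = 2.9155
L_3 = √((8.0000−2.5000)² + (8.0000−6.5000)²) = 5.7009

(8.5147, 2.9155, 5.7009)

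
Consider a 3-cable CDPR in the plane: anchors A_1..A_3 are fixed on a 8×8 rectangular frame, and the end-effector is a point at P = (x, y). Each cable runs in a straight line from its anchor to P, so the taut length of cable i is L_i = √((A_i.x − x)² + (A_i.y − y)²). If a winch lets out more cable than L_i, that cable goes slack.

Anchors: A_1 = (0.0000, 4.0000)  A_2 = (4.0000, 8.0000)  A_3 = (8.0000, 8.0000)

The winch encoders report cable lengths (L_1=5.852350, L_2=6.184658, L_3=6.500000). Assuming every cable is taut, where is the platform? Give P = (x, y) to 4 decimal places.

(5.5000, 2.0000)

circle eqns → linear via eq_j − eq_1; set q_j = A_j·A_j − L_j²
q_1 = 0.0000+16.0000−34.2500 = -18.2500
-8.0000·x − 8.0000·y = q_1−q_2 = -60.0000
-16.0000·x − 8.0000·y = q_1−q_3 = -104.0000
solve first two rows → x=5.5000, y=2.0000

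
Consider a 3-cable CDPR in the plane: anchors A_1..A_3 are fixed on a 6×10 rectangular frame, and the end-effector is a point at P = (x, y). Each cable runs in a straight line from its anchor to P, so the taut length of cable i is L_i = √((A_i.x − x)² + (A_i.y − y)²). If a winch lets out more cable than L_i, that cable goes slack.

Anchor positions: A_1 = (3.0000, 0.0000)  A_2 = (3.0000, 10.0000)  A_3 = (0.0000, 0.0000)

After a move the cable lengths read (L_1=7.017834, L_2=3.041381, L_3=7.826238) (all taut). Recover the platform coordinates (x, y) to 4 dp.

each cable: (A_i−P)·(A_i−P) = L_i²; let q_i = ‖A_i‖²−L_i²
q_1 = 9.0000+0.0000−49.2500 = -40.2500
row 1: 0.0000x − 20.0000y = -140.0000  (q_2=99.7500)
row 2: 6.0000x + 0.0000y = 21.0000  (q_3=-61.2500)
Cramer on rows 1–2 → x = 3.5000, y = 7.0000

(3.5000, 7.0000)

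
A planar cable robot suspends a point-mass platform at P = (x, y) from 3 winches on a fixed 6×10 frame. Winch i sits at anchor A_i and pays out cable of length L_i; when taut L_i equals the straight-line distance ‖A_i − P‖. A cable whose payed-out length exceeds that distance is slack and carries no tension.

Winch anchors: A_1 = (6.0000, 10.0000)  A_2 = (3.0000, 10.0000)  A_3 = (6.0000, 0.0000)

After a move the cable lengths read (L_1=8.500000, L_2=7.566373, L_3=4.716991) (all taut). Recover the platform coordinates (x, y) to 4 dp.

circle eqns → linear via eq_j − eq_1; set k_j = A_j·A_j − L_j²
k_1 = 36.0000+100.0000−72.2500 = 63.7500
6.0000·x + 0.0000·y = k_1−k_2 = 12.0000
0.0000·x + 20.0000·y = k_1−k_3 = 50.0000
solve first two rows → x=2.0000, y=2.5000

(2.0000, 2.5000)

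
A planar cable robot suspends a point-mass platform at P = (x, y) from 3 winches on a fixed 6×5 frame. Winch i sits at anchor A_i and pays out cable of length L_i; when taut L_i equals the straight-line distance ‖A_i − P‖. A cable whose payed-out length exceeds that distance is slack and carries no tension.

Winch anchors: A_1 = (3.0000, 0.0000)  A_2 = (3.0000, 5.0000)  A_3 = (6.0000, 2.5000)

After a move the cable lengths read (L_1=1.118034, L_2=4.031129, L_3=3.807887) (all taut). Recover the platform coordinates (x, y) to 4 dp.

(2.5000, 1.0000)

expand ‖A_i−P‖²=L_i² and subtract eq 1 (q_i ≔ ‖A_i‖²−L_i²)
q_1 = 9.0000+0.0000−1.2500 = 7.7500
eq1−eq2 → [0.0000  -10.0000]·P = -10.0000
eq1−eq3 → [-6.0000  -5.0000]·P = -20.0000
2×2 solve → P = (2.5000, 1.0000)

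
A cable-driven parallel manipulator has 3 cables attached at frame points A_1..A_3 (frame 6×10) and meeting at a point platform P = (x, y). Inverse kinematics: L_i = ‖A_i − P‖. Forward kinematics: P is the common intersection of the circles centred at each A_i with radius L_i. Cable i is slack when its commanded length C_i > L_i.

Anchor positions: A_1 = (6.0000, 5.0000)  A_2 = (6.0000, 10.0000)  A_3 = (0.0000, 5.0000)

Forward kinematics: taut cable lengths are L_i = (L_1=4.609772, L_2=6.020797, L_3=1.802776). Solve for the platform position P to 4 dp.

each cable: (A_i−P)·(A_i−P) = L_i²; let q_i = ‖A_i‖²−L_i²
q_1 = 36.0000+25.0000−21.2500 = 39.7500
row 1: 0.0000x − 10.0000y = -60.0000  (q_2=99.7500)
row 2: 12.0000x + 0.0000y = 18.0000  (q_3=21.7500)
Cramer on rows 1–2 → x = 1.5000, y = 6.0000

(1.5000, 6.0000)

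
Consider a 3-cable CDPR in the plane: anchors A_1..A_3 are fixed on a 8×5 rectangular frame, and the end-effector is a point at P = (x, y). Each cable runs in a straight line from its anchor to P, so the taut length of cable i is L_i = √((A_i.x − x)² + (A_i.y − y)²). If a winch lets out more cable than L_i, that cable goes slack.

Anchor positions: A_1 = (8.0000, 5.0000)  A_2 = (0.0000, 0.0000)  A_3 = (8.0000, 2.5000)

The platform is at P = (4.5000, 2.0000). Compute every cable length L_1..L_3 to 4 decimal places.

L_1 = √((8.0000−4.5000)² + (5.0000−2.0000)²) = 4.6098
L_2 = √((0.0000−4.5000)² + (0.0000−2.0000)²) = 4.9244
L_3 = √((8.0000−4.5000)² + (2.5000−2.0000)²) = 3.5355

(4.6098, 4.9244, 3.5355)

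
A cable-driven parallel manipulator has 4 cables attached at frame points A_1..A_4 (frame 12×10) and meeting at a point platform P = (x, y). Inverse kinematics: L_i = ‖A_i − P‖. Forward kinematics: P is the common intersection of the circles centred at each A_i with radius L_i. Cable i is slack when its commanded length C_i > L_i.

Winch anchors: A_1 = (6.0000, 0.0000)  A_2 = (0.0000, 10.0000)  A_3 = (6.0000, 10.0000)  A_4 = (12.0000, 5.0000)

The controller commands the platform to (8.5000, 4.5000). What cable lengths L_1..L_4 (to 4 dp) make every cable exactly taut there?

(5.1478, 10.1242, 6.0415, 3.5355)

cable 1: Δx=-2.5000, Δy=-4.5000; L_1 = √(Δx²+Δy²) = 5.1478
cable 2: Δx=-8.5000, Δy=5.5000; L_2 = √(Δx²+Δy²) = 10.1242
cable 3: Δx=-2.5000, Δy=5.5000; L_3 = √(Δx²+Δy²) = 6.0415
cable 4: Δx=3.5000, Δy=0.5000; L_4 = √(Δx²+Δy²) = 3.5355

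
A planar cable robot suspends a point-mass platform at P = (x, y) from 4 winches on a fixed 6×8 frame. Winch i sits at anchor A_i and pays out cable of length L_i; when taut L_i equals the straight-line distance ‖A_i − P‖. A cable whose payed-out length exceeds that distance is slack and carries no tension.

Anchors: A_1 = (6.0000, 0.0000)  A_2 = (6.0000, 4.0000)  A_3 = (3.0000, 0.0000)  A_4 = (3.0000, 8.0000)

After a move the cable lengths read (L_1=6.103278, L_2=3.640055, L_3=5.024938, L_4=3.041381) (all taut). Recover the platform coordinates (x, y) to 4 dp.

expand ‖A_i−P‖²=L_i² and subtract eq 1 (q_i ≔ ‖A_i‖²−L_i²)
q_1 = 36.0000+0.0000−37.2500 = -1.2500
eq1−eq2 → [0.0000  -8.0000]·P = -40.0000
eq1−eq3 → [6.0000  0.0000]·P = 15.0000
eq1−eq4 → [6.0000  -16.0000]·P = -65.0000
2×2 solve → P = (2.5000, 5.0000)
check cable 4: ‖A_4−P‖² = 9.2500 ≈ L_4² = 9.2500 ✓

(2.5000, 5.0000)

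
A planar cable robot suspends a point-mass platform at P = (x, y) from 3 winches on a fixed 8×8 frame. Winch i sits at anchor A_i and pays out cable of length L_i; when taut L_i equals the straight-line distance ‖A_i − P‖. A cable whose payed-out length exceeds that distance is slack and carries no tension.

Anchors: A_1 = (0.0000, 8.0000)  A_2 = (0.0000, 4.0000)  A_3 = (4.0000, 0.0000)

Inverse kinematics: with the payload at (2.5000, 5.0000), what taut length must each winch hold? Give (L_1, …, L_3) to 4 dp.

(3.9051, 2.6926, 5.2202)

L_1 = √((0.0000−2.5000)² + (8.0000−5.0000)²) = 3.9051
L_2 = √((0.0000−2.5000)² + (4.0000−5.0000)²) = 2.6926
L_3 = √((4.0000−2.5000)² + (0.0000−5.0000)²) = 5.2202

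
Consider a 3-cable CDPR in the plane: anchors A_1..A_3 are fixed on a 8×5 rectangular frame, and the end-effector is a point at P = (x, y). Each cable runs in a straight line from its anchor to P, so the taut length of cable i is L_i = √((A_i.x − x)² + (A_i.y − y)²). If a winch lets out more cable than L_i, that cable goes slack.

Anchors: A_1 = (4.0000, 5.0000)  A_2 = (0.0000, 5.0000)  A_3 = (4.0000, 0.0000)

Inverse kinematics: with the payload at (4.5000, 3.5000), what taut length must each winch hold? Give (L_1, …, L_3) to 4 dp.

L_1: Δ = A_1−P = (-0.5000, 1.5000) → ‖Δ‖ = √2.5000 = 1.5811
L_2: Δ = A_2−P = (-4.5000, 1.5000) → ‖Δ‖ = √22.5000 = 4.7434
L_3: Δ = A_3−P = (-0.5000, -3.5000) → ‖Δ‖ = √12.5000 = 3.5355

(1.5811, 4.7434, 3.5355)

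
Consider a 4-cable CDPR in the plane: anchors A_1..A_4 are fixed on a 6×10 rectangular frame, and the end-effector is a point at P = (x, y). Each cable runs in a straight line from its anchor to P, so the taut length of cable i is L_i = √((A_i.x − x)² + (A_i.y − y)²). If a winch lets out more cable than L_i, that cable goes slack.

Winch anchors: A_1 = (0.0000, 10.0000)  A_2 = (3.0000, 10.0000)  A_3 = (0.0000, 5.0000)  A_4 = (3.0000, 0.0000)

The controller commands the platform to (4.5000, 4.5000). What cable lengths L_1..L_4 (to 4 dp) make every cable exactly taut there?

cable 1: Δx=-4.5000, Δy=5.5000; L_1 = √(Δx²+Δy²) = 7.1063
cable 2: Δx=-1.5000, Δy=5.5000; L_2 = √(Δx²+Δy²) = 5.7009
cable 3: Δx=-4.5000, Δy=0.5000; L_3 = √(Δx²+Δy²) = 4.5277
cable 4: Δx=-1.5000, Δy=-4.5000; L_4 = √(Δx²+Δy²) = 4.7434

(7.1063, 5.7009, 4.5277, 4.7434)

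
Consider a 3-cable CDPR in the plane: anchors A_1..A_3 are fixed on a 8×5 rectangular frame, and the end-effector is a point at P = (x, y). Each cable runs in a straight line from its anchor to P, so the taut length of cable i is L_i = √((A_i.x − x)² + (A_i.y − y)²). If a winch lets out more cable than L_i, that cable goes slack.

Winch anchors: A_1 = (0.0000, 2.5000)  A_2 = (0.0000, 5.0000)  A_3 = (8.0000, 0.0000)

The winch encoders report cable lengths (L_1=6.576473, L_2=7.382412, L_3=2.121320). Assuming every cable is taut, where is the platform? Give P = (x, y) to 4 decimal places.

circle eqns → linear via eq_j − eq_1; set q_j = A_j·A_j − L_j²
q_1 = 0.0000+6.2500−43.2500 = -37.0000
0.0000·x − 5.0000·y = q_1−q_2 = -7.5000
-16.0000·x + 5.0000·y = q_1−q_3 = -96.5000
solve first two rows → x=6.5000, y=1.5000

(6.5000, 1.5000)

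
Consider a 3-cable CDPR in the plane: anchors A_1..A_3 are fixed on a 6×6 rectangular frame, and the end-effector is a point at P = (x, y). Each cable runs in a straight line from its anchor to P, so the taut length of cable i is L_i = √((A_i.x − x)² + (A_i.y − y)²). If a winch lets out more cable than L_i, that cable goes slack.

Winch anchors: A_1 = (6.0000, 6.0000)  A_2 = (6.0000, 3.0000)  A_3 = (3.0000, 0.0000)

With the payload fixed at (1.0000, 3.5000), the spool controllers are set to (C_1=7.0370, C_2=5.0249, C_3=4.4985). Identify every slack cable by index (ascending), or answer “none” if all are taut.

i=1: geometric 5.5902 vs commanded 7.0370 ⇒ slack
i=2: geometric 5.0249 vs commanded 5.0249 ⇒ taut
i=3: geometric 4.0311 vs commanded 4.4985 ⇒ slack

1, 3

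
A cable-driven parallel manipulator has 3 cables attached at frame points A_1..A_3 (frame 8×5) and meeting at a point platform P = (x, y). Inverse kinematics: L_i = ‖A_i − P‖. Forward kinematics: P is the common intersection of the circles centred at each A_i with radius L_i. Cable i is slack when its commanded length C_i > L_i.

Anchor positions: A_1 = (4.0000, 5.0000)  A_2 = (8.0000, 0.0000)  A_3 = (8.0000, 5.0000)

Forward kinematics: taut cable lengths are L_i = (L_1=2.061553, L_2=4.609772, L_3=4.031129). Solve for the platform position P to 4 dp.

circle eqns → linear via eq_j − eq_1; set q_j = A_j·A_j − L_j²
q_1 = 16.0000+25.0000−4.2500 = 36.7500
-8.0000·x + 10.0000·y = q_1−q_2 = -6.0000
-8.0000·x + 0.0000·y = q_1−q_3 = -36.0000
solve first two rows → x=4.5000, y=3.0000

(4.5000, 3.0000)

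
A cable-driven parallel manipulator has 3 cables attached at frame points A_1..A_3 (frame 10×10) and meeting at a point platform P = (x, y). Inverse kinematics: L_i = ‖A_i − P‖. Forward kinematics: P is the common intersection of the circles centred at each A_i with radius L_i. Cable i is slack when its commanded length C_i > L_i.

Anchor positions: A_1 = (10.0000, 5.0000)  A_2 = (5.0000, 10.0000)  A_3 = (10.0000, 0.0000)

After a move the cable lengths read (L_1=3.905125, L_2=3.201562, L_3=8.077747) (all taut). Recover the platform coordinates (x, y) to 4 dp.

circle eqns → linear via eq_j − eq_1; set c_j = A_j·A_j − L_j²
c_1 = 100.0000+25.0000−15.2500 = 109.7500
10.0000·x − 10.0000·y = c_1−c_2 = -5.0000
0.0000·x + 10.0000·y = c_1−c_3 = 75.0000
solve first two rows → x=7.0000, y=7.5000

(7.0000, 7.5000)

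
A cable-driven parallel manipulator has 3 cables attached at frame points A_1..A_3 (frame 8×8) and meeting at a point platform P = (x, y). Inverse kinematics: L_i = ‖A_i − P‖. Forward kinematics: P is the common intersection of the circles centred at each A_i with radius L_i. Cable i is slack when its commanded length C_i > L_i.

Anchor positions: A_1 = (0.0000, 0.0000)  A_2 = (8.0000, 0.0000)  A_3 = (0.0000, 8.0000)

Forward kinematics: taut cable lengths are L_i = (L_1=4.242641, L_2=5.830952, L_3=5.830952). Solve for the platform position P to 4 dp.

(3.0000, 3.0000)

expand ‖A_i−P‖²=L_i² and subtract eq 1 (k_i ≔ ‖A_i‖²−L_i²)
k_1 = 0.0000+0.0000−18.0000 = -18.0000
eq1−eq2 → [-16.0000  0.0000]·P = -48.0000
eq1−eq3 → [0.0000  -16.0000]·P = -48.0000
2×2 solve → P = (3.0000, 3.0000)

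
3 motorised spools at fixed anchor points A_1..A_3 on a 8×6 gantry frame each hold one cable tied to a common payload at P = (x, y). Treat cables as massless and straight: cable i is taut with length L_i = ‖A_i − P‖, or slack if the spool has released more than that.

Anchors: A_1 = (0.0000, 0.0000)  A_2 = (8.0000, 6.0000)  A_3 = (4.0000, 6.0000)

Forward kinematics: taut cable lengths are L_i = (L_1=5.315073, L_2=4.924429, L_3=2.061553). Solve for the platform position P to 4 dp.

expand ‖A_i−P‖²=L_i² and subtract eq 1 (k_i ≔ ‖A_i‖²−L_i²)
k_1 = 0.0000+0.0000−28.2500 = -28.2500
eq1−eq2 → [-16.0000  -12.0000]·P = -104.0000
eq1−eq3 → [-8.0000  -12.0000]·P = -76.0000
2×2 solve → P = (3.5000, 4.0000)

(3.5000, 4.0000)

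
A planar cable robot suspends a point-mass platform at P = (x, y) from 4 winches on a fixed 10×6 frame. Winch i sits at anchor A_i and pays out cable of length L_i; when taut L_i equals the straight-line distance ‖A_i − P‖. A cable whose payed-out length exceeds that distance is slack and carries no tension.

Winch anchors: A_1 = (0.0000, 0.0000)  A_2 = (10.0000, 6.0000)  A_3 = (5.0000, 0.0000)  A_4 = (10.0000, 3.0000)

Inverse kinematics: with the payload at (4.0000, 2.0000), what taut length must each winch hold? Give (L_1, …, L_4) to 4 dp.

cable 1: Δx=-4.0000, Δy=-2.0000; L_1 = √(Δx²+Δy²) = 4.4721
cable 2: Δx=6.0000, Δy=4.0000; L_2 = √(Δx²+Δy²) = 7.2111
cable 3: Δx=1.0000, Δy=-2.0000; L_3 = √(Δx²+Δy²) = 2.2361
cable 4: Δx=6.0000, Δy=1.0000; L_4 = √(Δx²+Δy²) = 6.0828

(4.4721, 7.2111, 2.2361, 6.0828)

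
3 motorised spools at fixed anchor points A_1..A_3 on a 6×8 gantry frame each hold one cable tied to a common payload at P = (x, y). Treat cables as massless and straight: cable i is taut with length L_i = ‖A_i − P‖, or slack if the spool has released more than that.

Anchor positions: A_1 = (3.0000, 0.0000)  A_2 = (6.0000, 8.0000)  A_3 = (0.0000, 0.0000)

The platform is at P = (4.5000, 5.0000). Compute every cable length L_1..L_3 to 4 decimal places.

(5.2202, 3.3541, 6.7268)

cable 1: Δx=-1.5000, Δy=-5.0000; L_1 = √(Δx²+Δy²) = 5.2202
cable 2: Δx=1.5000, Δy=3.0000; L_2 = √(Δx²+Δy²) = 3.3541
cable 3: Δx=-4.5000, Δy=-5.0000; L_3 = √(Δx²+Δy²) = 6.7268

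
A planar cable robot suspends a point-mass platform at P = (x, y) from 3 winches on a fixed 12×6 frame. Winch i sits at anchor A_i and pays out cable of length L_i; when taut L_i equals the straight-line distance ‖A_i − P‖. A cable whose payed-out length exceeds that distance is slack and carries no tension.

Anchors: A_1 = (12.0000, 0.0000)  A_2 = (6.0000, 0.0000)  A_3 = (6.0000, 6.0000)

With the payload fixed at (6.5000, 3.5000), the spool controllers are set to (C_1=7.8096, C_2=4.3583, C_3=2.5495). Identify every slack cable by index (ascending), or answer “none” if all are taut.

1, 2

cable 1: L_1 = ‖A_1−P‖ = 6.5192;  C_1 = 7.8096 → slack
cable 2: L_2 = ‖A_2−P‖ = 3.5355;  C_2 = 4.3583 → slack
cable 3: L_3 = ‖A_3−P‖ = 2.5495;  C_3 = 2.5495 → taut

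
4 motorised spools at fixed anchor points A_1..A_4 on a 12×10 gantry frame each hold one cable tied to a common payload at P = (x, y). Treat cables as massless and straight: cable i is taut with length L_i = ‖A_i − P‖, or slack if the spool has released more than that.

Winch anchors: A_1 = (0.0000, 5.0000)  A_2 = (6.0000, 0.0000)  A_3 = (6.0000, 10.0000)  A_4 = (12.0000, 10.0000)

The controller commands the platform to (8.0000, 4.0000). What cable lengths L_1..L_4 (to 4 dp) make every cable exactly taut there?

(8.0623, 4.4721, 6.3246, 7.2111)

cable 1: Δx=-8.0000, Δy=1.0000; L_1 = √(Δx²+Δy²) = 8.0623
cable 2: Δx=-2.0000, Δy=-4.0000; L_2 = √(Δx²+Δy²) = 4.4721
cable 3: Δx=-2.0000, Δy=6.0000; L_3 = √(Δx²+Δy²) = 6.3246
cable 4: Δx=4.0000, Δy=6.0000; L_4 = √(Δx²+Δy²) = 7.2111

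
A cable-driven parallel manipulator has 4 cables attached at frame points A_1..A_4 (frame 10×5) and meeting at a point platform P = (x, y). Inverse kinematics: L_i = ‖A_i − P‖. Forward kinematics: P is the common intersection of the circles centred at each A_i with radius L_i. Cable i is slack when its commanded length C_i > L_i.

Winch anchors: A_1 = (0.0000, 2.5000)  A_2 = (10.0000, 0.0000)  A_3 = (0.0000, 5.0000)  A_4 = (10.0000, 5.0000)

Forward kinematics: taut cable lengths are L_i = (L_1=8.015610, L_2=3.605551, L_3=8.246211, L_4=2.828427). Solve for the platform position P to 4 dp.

circle eqns → linear via eq_j − eq_1; set c_j = A_j·A_j − L_j²
c_1 = 0.0000+6.2500−64.2500 = -58.0000
-20.0000·x + 5.0000·y = c_1−c_2 = -145.0000
0.0000·x − 5.0000·y = c_1−c_3 = -15.0000
-20.0000·x − 5.0000·y = c_1−c_4 = -175.0000
solve first two rows → x=8.0000, y=3.0000
check cable 4: ‖A_4−P‖² = 8.0000 ≈ L_4² = 8.0000 ✓

(8.0000, 3.0000)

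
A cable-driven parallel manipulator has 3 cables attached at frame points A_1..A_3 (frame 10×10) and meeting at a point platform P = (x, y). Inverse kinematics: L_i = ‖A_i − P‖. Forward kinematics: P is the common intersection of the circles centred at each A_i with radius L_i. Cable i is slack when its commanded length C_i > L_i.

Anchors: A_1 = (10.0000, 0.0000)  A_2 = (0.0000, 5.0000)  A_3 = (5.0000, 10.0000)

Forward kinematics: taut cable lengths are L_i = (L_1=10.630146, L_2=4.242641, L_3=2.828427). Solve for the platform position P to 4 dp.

circle eqns → linear via eq_j − eq_1; set q_j = A_j·A_j − L_j²
q_1 = 100.0000+0.0000−113.0000 = -13.0000
20.0000·x − 10.0000·y = q_1−q_2 = -20.0000
10.0000·x − 20.0000·y = q_1−q_3 = -130.0000
solve first two rows → x=3.0000, y=8.0000

(3.0000, 8.0000)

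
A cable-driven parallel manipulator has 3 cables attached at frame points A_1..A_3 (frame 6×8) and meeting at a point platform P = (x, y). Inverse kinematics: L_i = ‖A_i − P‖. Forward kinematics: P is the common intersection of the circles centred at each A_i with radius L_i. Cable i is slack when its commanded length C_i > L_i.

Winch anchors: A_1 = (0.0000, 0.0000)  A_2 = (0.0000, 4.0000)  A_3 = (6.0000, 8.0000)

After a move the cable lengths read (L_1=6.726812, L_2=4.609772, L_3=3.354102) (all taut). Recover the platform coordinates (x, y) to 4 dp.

(4.5000, 5.0000)

expand ‖A_i−P‖²=L_i² and subtract eq 1 (k_i ≔ ‖A_i‖²−L_i²)
k_1 = 0.0000+0.0000−45.2500 = -45.2500
eq1−eq2 → [0.0000  -8.0000]·P = -40.0000
eq1−eq3 → [-12.0000  -16.0000]·P = -134.0000
2×2 solve → P = (4.5000, 5.0000)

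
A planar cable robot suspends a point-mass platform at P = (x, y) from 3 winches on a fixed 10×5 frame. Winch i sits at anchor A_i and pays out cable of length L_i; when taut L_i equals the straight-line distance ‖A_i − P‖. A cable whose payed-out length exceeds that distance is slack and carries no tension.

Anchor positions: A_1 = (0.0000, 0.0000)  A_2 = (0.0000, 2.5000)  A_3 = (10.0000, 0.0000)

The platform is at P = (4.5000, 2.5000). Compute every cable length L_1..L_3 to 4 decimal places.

L_1: Δ = A_1−P = (-4.5000, -2.5000) → ‖Δ‖ = √26.5000 = 5.1478
L_2: Δ = A_2−P = (-4.5000, 0.0000) → ‖Δ‖ = √20.2500 = 4.5000
L_3: Δ = A_3−P = (5.5000, -2.5000) → ‖Δ‖ = √36.5000 = 6.0415

(5.1478, 4.5000, 6.0415)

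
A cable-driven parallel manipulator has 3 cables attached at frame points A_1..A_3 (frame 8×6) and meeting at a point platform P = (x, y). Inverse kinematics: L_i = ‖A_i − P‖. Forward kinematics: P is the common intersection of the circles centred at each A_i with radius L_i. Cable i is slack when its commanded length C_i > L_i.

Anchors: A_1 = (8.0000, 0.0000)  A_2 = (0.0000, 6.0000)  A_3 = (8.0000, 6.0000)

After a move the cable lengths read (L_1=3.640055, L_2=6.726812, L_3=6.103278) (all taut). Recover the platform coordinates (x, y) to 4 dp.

(4.5000, 1.0000)

each cable: (A_i−P)·(A_i−P) = L_i²; let q_i = ‖A_i‖²−L_i²
q_1 = 64.0000+0.0000−13.2500 = 50.7500
row 1: 16.0000x − 12.0000y = 60.0000  (q_2=-9.2500)
row 2: 0.0000x − 12.0000y = -12.0000  (q_3=62.7500)
Cramer on rows 1–2 → x = 4.5000, y = 1.0000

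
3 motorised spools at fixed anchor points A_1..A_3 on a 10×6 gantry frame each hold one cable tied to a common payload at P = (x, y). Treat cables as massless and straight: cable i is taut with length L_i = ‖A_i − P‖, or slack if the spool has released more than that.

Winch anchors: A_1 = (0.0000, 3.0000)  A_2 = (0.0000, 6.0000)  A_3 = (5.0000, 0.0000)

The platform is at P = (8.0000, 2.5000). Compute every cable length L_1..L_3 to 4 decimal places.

(8.0156, 8.7321, 3.9051)

L_1: Δ = A_1−P = (-8.0000, 0.5000) → ‖Δ‖ = √64.2500 = 8.0156
L_2: Δ = A_2−P = (-8.0000, 3.5000) → ‖Δ‖ = √76.2500 = 8.7321
L_3: Δ = A_3−P = (-3.0000, -2.5000) → ‖Δ‖ = √15.2500 = 3.9051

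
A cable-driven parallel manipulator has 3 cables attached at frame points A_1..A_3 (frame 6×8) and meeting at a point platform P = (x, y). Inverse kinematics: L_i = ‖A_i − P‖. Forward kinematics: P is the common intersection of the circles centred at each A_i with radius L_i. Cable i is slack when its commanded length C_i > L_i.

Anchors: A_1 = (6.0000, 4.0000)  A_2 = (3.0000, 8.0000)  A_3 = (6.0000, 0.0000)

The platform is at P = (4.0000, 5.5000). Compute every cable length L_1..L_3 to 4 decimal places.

(2.5000, 2.6926, 5.8523)

L_1: Δ = A_1−P = (2.0000, -1.5000) → ‖Δ‖ = √6.2500 = 2.5000
L_2: Δ = A_2−P = (-1.0000, 2.5000) → ‖Δ‖ = √7.2500 = 2.6926
L_3: Δ = A_3−P = (2.0000, -5.5000) → ‖Δ‖ = √34.2500 = 5.8523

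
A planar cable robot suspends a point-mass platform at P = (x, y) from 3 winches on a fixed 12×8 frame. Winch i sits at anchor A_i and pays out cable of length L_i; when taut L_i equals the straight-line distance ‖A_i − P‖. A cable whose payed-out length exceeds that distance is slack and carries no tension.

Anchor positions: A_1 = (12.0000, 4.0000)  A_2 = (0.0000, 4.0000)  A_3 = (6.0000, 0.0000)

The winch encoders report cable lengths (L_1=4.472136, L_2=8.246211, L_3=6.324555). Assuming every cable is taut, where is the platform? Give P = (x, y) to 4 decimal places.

each cable: (A_i−P)·(A_i−P) = L_i²; let k_i = ‖A_i‖²−L_i²
k_1 = 144.0000+16.0000−20.0000 = 140.0000
row 1: 24.0000x + 0.0000y = 192.0000  (k_2=-52.0000)
row 2: 12.0000x + 8.0000y = 144.0000  (k_3=-4.0000)
Cramer on rows 1–2 → x = 8.0000, y = 6.0000

(8.0000, 6.0000)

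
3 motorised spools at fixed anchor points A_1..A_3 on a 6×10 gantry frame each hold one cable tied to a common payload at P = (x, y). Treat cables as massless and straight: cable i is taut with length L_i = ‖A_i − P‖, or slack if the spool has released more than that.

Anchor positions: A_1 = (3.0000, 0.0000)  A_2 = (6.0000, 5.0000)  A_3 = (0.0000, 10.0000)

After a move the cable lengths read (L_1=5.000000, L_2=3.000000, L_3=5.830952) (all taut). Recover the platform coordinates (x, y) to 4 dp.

(3.0000, 5.0000)

each cable: (A_i−P)·(A_i−P) = L_i²; let q_i = ‖A_i‖²−L_i²
q_1 = 9.0000+0.0000−25.0000 = -16.0000
row 1: -6.0000x − 10.0000y = -68.0000  (q_2=52.0000)
row 2: 6.0000x − 20.0000y = -82.0000  (q_3=66.0000)
Cramer on rows 1–2 → x = 3.0000, y = 5.0000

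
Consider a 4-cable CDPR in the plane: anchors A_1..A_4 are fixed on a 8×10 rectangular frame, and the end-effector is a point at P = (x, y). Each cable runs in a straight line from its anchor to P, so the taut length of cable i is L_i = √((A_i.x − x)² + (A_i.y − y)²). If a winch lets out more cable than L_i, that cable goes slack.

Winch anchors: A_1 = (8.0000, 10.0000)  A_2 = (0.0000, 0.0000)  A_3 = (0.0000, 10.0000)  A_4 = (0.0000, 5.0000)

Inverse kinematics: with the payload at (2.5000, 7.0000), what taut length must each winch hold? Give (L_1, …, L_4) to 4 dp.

L_1: Δ = A_1−P = (5.5000, 3.0000) → ‖Δ‖ = √39.2500 = 6.2650
L_2: Δ = A_2−P = (-2.5000, -7.0000) → ‖Δ‖ = √55.2500 = 7.4330
L_3: Δ = A_3−P = (-2.5000, 3.0000) → ‖Δ‖ = √15.2500 = 3.9051
L_4: Δ = A_4−P = (-2.5000, -2.0000) → ‖Δ‖ = √10.2500 = 3.2016

(6.2650, 7.4330, 3.9051, 3.2016)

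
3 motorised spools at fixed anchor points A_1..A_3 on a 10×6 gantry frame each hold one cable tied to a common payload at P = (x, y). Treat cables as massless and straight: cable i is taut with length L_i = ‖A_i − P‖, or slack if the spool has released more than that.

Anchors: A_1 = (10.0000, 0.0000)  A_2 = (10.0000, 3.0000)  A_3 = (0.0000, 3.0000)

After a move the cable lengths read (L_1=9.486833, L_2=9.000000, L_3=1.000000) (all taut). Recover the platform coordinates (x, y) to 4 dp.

(1.0000, 3.0000)

expand ‖A_i−P‖²=L_i² and subtract eq 1 (c_i ≔ ‖A_i‖²−L_i²)
c_1 = 100.0000+0.0000−90.0000 = 10.0000
eq1−eq2 → [0.0000  -6.0000]·P = -18.0000
eq1−eq3 → [20.0000  -6.0000]·P = 2.0000
2×2 solve → P = (1.0000, 3.0000)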